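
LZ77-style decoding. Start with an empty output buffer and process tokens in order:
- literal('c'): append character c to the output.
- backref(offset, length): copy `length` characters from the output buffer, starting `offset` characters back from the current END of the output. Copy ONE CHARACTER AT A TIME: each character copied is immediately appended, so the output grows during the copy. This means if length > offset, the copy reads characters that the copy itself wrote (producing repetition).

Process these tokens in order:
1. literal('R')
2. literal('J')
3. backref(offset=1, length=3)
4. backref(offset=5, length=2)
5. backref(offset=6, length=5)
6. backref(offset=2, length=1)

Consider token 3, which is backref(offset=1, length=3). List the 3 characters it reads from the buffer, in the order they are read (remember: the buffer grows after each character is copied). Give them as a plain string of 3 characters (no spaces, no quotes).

Token 1: literal('R'). Output: "R"
Token 2: literal('J'). Output: "RJ"
Token 3: backref(off=1, len=3). Buffer before: "RJ" (len 2)
  byte 1: read out[1]='J', append. Buffer now: "RJJ"
  byte 2: read out[2]='J', append. Buffer now: "RJJJ"
  byte 3: read out[3]='J', append. Buffer now: "RJJJJ"

Answer: JJJ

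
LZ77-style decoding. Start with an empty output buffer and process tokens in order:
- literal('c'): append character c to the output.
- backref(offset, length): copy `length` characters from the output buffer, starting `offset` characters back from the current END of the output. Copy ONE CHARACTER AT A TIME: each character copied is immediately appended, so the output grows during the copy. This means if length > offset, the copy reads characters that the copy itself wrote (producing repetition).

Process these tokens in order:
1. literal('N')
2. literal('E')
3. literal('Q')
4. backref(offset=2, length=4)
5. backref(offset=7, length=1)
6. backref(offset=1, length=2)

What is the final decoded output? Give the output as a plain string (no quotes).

Token 1: literal('N'). Output: "N"
Token 2: literal('E'). Output: "NE"
Token 3: literal('Q'). Output: "NEQ"
Token 4: backref(off=2, len=4) (overlapping!). Copied 'EQEQ' from pos 1. Output: "NEQEQEQ"
Token 5: backref(off=7, len=1). Copied 'N' from pos 0. Output: "NEQEQEQN"
Token 6: backref(off=1, len=2) (overlapping!). Copied 'NN' from pos 7. Output: "NEQEQEQNNN"

Answer: NEQEQEQNNN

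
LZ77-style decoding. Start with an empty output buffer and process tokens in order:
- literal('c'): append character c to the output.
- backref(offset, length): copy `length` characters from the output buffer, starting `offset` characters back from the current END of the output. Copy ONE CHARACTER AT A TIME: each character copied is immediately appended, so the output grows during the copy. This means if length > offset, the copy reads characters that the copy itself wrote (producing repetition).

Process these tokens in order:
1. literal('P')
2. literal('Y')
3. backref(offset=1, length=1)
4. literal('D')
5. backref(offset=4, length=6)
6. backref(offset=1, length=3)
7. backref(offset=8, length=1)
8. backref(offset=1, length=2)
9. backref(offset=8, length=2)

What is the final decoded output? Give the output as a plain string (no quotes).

Answer: PYYDPYYDPYYYYYYYPY

Derivation:
Token 1: literal('P'). Output: "P"
Token 2: literal('Y'). Output: "PY"
Token 3: backref(off=1, len=1). Copied 'Y' from pos 1. Output: "PYY"
Token 4: literal('D'). Output: "PYYD"
Token 5: backref(off=4, len=6) (overlapping!). Copied 'PYYDPY' from pos 0. Output: "PYYDPYYDPY"
Token 6: backref(off=1, len=3) (overlapping!). Copied 'YYY' from pos 9. Output: "PYYDPYYDPYYYY"
Token 7: backref(off=8, len=1). Copied 'Y' from pos 5. Output: "PYYDPYYDPYYYYY"
Token 8: backref(off=1, len=2) (overlapping!). Copied 'YY' from pos 13. Output: "PYYDPYYDPYYYYYYY"
Token 9: backref(off=8, len=2). Copied 'PY' from pos 8. Output: "PYYDPYYDPYYYYYYYPY"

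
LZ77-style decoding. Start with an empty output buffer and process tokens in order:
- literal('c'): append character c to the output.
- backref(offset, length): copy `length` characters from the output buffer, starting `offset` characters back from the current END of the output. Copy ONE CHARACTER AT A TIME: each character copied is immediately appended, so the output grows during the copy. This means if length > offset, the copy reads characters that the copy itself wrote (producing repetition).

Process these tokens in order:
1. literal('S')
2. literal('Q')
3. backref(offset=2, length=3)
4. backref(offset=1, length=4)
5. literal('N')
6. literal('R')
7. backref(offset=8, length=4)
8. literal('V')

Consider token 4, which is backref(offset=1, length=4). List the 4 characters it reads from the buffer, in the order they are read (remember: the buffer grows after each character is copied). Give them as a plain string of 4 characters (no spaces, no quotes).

Token 1: literal('S'). Output: "S"
Token 2: literal('Q'). Output: "SQ"
Token 3: backref(off=2, len=3) (overlapping!). Copied 'SQS' from pos 0. Output: "SQSQS"
Token 4: backref(off=1, len=4). Buffer before: "SQSQS" (len 5)
  byte 1: read out[4]='S', append. Buffer now: "SQSQSS"
  byte 2: read out[5]='S', append. Buffer now: "SQSQSSS"
  byte 3: read out[6]='S', append. Buffer now: "SQSQSSSS"
  byte 4: read out[7]='S', append. Buffer now: "SQSQSSSSS"

Answer: SSSS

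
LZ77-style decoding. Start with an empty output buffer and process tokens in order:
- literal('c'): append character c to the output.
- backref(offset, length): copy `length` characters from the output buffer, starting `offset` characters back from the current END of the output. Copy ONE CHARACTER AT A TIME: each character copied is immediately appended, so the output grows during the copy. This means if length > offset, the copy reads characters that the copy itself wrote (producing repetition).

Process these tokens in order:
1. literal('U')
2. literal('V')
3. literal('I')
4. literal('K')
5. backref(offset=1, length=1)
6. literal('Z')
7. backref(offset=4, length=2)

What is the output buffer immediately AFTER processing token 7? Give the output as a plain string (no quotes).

Answer: UVIKKZIK

Derivation:
Token 1: literal('U'). Output: "U"
Token 2: literal('V'). Output: "UV"
Token 3: literal('I'). Output: "UVI"
Token 4: literal('K'). Output: "UVIK"
Token 5: backref(off=1, len=1). Copied 'K' from pos 3. Output: "UVIKK"
Token 6: literal('Z'). Output: "UVIKKZ"
Token 7: backref(off=4, len=2). Copied 'IK' from pos 2. Output: "UVIKKZIK"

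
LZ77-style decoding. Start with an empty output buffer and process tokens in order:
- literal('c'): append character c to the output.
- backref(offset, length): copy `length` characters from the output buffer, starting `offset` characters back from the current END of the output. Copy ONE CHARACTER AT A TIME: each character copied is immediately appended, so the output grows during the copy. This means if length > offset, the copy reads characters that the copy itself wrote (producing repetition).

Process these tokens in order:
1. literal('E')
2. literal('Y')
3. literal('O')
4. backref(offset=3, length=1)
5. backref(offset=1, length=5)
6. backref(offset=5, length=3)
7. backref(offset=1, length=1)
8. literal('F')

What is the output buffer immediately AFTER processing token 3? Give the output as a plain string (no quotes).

Token 1: literal('E'). Output: "E"
Token 2: literal('Y'). Output: "EY"
Token 3: literal('O'). Output: "EYO"

Answer: EYO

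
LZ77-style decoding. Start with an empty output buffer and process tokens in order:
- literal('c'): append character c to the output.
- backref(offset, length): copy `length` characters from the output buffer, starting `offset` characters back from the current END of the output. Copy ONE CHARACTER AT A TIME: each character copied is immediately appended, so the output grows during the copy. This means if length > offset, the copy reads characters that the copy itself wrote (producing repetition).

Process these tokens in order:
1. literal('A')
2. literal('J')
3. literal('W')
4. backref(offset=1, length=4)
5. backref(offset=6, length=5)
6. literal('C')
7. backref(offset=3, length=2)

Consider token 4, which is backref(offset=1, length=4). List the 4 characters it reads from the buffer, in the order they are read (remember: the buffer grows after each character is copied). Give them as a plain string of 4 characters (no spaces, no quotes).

Answer: WWWW

Derivation:
Token 1: literal('A'). Output: "A"
Token 2: literal('J'). Output: "AJ"
Token 3: literal('W'). Output: "AJW"
Token 4: backref(off=1, len=4). Buffer before: "AJW" (len 3)
  byte 1: read out[2]='W', append. Buffer now: "AJWW"
  byte 2: read out[3]='W', append. Buffer now: "AJWWW"
  byte 3: read out[4]='W', append. Buffer now: "AJWWWW"
  byte 4: read out[5]='W', append. Buffer now: "AJWWWWW"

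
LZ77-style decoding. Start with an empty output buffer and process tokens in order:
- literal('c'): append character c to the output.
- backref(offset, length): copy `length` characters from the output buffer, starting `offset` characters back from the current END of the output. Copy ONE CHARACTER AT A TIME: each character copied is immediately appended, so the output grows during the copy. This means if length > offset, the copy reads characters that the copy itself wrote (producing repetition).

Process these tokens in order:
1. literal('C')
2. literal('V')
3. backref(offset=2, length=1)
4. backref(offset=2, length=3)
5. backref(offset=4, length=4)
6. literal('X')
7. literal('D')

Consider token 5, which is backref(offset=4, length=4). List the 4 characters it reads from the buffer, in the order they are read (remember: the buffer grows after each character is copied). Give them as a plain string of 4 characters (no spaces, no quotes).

Token 1: literal('C'). Output: "C"
Token 2: literal('V'). Output: "CV"
Token 3: backref(off=2, len=1). Copied 'C' from pos 0. Output: "CVC"
Token 4: backref(off=2, len=3) (overlapping!). Copied 'VCV' from pos 1. Output: "CVCVCV"
Token 5: backref(off=4, len=4). Buffer before: "CVCVCV" (len 6)
  byte 1: read out[2]='C', append. Buffer now: "CVCVCVC"
  byte 2: read out[3]='V', append. Buffer now: "CVCVCVCV"
  byte 3: read out[4]='C', append. Buffer now: "CVCVCVCVC"
  byte 4: read out[5]='V', append. Buffer now: "CVCVCVCVCV"

Answer: CVCV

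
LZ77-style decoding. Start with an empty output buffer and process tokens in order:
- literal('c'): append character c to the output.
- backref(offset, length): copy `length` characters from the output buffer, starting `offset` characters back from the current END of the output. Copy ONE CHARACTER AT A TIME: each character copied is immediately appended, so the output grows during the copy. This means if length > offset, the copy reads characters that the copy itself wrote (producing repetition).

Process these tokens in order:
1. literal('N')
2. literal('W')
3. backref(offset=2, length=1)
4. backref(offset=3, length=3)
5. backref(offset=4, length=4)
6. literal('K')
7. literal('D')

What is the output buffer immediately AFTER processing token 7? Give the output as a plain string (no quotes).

Answer: NWNNWNNNWNKD

Derivation:
Token 1: literal('N'). Output: "N"
Token 2: literal('W'). Output: "NW"
Token 3: backref(off=2, len=1). Copied 'N' from pos 0. Output: "NWN"
Token 4: backref(off=3, len=3). Copied 'NWN' from pos 0. Output: "NWNNWN"
Token 5: backref(off=4, len=4). Copied 'NNWN' from pos 2. Output: "NWNNWNNNWN"
Token 6: literal('K'). Output: "NWNNWNNNWNK"
Token 7: literal('D'). Output: "NWNNWNNNWNKD"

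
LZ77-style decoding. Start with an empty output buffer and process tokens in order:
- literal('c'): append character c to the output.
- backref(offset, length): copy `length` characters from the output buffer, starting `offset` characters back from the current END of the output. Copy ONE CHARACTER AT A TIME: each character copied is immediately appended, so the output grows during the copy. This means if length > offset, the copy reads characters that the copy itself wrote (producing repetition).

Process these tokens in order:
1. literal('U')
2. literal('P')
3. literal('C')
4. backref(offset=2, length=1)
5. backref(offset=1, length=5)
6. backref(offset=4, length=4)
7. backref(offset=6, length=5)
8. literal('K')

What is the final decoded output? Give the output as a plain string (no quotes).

Answer: UPCPPPPPPPPPPPPPPPK

Derivation:
Token 1: literal('U'). Output: "U"
Token 2: literal('P'). Output: "UP"
Token 3: literal('C'). Output: "UPC"
Token 4: backref(off=2, len=1). Copied 'P' from pos 1. Output: "UPCP"
Token 5: backref(off=1, len=5) (overlapping!). Copied 'PPPPP' from pos 3. Output: "UPCPPPPPP"
Token 6: backref(off=4, len=4). Copied 'PPPP' from pos 5. Output: "UPCPPPPPPPPPP"
Token 7: backref(off=6, len=5). Copied 'PPPPP' from pos 7. Output: "UPCPPPPPPPPPPPPPPP"
Token 8: literal('K'). Output: "UPCPPPPPPPPPPPPPPPK"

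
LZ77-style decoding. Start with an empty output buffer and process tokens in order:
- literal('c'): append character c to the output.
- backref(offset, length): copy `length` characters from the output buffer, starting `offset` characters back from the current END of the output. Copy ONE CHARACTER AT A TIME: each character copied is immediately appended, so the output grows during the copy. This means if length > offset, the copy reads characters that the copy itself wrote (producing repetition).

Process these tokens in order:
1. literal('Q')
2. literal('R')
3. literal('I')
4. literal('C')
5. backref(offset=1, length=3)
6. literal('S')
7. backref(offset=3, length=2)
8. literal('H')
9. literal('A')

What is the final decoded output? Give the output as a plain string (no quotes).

Token 1: literal('Q'). Output: "Q"
Token 2: literal('R'). Output: "QR"
Token 3: literal('I'). Output: "QRI"
Token 4: literal('C'). Output: "QRIC"
Token 5: backref(off=1, len=3) (overlapping!). Copied 'CCC' from pos 3. Output: "QRICCCC"
Token 6: literal('S'). Output: "QRICCCCS"
Token 7: backref(off=3, len=2). Copied 'CC' from pos 5. Output: "QRICCCCSCC"
Token 8: literal('H'). Output: "QRICCCCSCCH"
Token 9: literal('A'). Output: "QRICCCCSCCHA"

Answer: QRICCCCSCCHA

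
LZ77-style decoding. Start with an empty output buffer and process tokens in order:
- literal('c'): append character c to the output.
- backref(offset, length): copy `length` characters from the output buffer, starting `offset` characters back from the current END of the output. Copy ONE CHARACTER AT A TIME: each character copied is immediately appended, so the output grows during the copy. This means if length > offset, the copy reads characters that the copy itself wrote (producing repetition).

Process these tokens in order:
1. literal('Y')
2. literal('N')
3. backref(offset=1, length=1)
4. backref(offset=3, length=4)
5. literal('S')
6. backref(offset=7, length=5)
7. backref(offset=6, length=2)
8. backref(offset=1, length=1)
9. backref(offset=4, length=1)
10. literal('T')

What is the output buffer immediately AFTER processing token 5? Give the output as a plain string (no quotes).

Token 1: literal('Y'). Output: "Y"
Token 2: literal('N'). Output: "YN"
Token 3: backref(off=1, len=1). Copied 'N' from pos 1. Output: "YNN"
Token 4: backref(off=3, len=4) (overlapping!). Copied 'YNNY' from pos 0. Output: "YNNYNNY"
Token 5: literal('S'). Output: "YNNYNNYS"

Answer: YNNYNNYS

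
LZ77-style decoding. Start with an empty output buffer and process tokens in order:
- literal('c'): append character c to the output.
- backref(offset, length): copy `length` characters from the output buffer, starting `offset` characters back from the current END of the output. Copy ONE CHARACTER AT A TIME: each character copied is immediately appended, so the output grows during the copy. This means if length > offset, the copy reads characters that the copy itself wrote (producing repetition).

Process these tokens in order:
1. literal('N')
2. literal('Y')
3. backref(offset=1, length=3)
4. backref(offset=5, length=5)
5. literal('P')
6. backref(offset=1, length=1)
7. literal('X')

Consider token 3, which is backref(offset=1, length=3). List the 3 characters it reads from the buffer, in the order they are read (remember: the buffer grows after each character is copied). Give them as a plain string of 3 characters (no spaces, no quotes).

Answer: YYY

Derivation:
Token 1: literal('N'). Output: "N"
Token 2: literal('Y'). Output: "NY"
Token 3: backref(off=1, len=3). Buffer before: "NY" (len 2)
  byte 1: read out[1]='Y', append. Buffer now: "NYY"
  byte 2: read out[2]='Y', append. Buffer now: "NYYY"
  byte 3: read out[3]='Y', append. Buffer now: "NYYYY"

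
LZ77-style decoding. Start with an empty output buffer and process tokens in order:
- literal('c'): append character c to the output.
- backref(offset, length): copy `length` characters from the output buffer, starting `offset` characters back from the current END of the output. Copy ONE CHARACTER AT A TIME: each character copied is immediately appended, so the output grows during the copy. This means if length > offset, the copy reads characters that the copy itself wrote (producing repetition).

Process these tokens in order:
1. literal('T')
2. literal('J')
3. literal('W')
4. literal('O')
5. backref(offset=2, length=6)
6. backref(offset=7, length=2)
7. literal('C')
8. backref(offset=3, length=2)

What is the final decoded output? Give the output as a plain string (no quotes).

Answer: TJWOWOWOWOOWCOW

Derivation:
Token 1: literal('T'). Output: "T"
Token 2: literal('J'). Output: "TJ"
Token 3: literal('W'). Output: "TJW"
Token 4: literal('O'). Output: "TJWO"
Token 5: backref(off=2, len=6) (overlapping!). Copied 'WOWOWO' from pos 2. Output: "TJWOWOWOWO"
Token 6: backref(off=7, len=2). Copied 'OW' from pos 3. Output: "TJWOWOWOWOOW"
Token 7: literal('C'). Output: "TJWOWOWOWOOWC"
Token 8: backref(off=3, len=2). Copied 'OW' from pos 10. Output: "TJWOWOWOWOOWCOW"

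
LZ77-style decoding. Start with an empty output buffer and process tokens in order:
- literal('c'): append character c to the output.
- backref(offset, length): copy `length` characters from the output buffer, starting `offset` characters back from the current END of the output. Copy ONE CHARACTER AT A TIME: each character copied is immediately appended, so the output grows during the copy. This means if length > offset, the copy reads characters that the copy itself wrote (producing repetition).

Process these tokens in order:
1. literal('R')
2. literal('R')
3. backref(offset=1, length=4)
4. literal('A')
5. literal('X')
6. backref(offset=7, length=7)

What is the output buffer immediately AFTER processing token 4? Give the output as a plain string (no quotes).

Answer: RRRRRRA

Derivation:
Token 1: literal('R'). Output: "R"
Token 2: literal('R'). Output: "RR"
Token 3: backref(off=1, len=4) (overlapping!). Copied 'RRRR' from pos 1. Output: "RRRRRR"
Token 4: literal('A'). Output: "RRRRRRA"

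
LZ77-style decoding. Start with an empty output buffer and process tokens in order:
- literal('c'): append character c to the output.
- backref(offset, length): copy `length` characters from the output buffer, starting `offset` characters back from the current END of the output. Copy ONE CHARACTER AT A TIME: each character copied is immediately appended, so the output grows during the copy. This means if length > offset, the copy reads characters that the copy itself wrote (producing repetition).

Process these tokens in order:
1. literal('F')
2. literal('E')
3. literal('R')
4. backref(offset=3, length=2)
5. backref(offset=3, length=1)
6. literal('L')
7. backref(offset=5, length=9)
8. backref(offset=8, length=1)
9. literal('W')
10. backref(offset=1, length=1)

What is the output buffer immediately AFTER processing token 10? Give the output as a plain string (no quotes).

Token 1: literal('F'). Output: "F"
Token 2: literal('E'). Output: "FE"
Token 3: literal('R'). Output: "FER"
Token 4: backref(off=3, len=2). Copied 'FE' from pos 0. Output: "FERFE"
Token 5: backref(off=3, len=1). Copied 'R' from pos 2. Output: "FERFER"
Token 6: literal('L'). Output: "FERFERL"
Token 7: backref(off=5, len=9) (overlapping!). Copied 'RFERLRFER' from pos 2. Output: "FERFERLRFERLRFER"
Token 8: backref(off=8, len=1). Copied 'F' from pos 8. Output: "FERFERLRFERLRFERF"
Token 9: literal('W'). Output: "FERFERLRFERLRFERFW"
Token 10: backref(off=1, len=1). Copied 'W' from pos 17. Output: "FERFERLRFERLRFERFWW"

Answer: FERFERLRFERLRFERFWW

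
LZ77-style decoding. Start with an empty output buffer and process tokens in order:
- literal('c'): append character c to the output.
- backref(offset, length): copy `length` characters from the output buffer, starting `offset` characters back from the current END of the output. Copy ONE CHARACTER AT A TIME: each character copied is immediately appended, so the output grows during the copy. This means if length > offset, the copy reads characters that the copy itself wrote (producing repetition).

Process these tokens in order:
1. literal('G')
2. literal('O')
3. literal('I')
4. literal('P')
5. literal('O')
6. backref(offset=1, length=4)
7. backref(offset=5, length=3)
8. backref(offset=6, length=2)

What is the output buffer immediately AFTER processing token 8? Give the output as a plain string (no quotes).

Token 1: literal('G'). Output: "G"
Token 2: literal('O'). Output: "GO"
Token 3: literal('I'). Output: "GOI"
Token 4: literal('P'). Output: "GOIP"
Token 5: literal('O'). Output: "GOIPO"
Token 6: backref(off=1, len=4) (overlapping!). Copied 'OOOO' from pos 4. Output: "GOIPOOOOO"
Token 7: backref(off=5, len=3). Copied 'OOO' from pos 4. Output: "GOIPOOOOOOOO"
Token 8: backref(off=6, len=2). Copied 'OO' from pos 6. Output: "GOIPOOOOOOOOOO"

Answer: GOIPOOOOOOOOOO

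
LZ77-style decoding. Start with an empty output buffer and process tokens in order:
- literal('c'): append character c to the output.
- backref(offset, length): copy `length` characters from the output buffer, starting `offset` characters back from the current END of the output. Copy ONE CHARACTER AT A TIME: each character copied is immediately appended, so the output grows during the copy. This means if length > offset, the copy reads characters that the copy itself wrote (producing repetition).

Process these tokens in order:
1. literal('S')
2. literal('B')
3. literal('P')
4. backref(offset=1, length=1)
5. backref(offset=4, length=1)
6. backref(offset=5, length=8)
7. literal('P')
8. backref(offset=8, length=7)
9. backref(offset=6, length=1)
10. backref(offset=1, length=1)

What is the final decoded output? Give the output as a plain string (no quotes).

Answer: SBPPSSBPPSSBPPBPPSSBPPP

Derivation:
Token 1: literal('S'). Output: "S"
Token 2: literal('B'). Output: "SB"
Token 3: literal('P'). Output: "SBP"
Token 4: backref(off=1, len=1). Copied 'P' from pos 2. Output: "SBPP"
Token 5: backref(off=4, len=1). Copied 'S' from pos 0. Output: "SBPPS"
Token 6: backref(off=5, len=8) (overlapping!). Copied 'SBPPSSBP' from pos 0. Output: "SBPPSSBPPSSBP"
Token 7: literal('P'). Output: "SBPPSSBPPSSBPP"
Token 8: backref(off=8, len=7). Copied 'BPPSSBP' from pos 6. Output: "SBPPSSBPPSSBPPBPPSSBP"
Token 9: backref(off=6, len=1). Copied 'P' from pos 15. Output: "SBPPSSBPPSSBPPBPPSSBPP"
Token 10: backref(off=1, len=1). Copied 'P' from pos 21. Output: "SBPPSSBPPSSBPPBPPSSBPPP"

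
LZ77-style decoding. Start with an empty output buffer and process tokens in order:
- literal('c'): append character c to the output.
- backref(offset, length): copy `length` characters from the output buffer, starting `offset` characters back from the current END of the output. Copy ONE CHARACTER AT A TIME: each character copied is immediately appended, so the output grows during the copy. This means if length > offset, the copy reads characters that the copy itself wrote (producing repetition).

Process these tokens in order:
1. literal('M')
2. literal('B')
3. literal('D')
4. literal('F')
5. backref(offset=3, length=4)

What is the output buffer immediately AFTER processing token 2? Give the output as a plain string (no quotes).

Token 1: literal('M'). Output: "M"
Token 2: literal('B'). Output: "MB"

Answer: MB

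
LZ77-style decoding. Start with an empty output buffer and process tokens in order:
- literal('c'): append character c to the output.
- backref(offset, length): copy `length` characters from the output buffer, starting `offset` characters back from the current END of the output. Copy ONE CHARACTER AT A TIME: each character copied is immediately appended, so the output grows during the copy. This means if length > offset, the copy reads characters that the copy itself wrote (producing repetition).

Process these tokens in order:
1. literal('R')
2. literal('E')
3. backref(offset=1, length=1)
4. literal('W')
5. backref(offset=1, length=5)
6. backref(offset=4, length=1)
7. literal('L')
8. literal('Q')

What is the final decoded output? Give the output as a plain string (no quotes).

Answer: REEWWWWWWWLQ

Derivation:
Token 1: literal('R'). Output: "R"
Token 2: literal('E'). Output: "RE"
Token 3: backref(off=1, len=1). Copied 'E' from pos 1. Output: "REE"
Token 4: literal('W'). Output: "REEW"
Token 5: backref(off=1, len=5) (overlapping!). Copied 'WWWWW' from pos 3. Output: "REEWWWWWW"
Token 6: backref(off=4, len=1). Copied 'W' from pos 5. Output: "REEWWWWWWW"
Token 7: literal('L'). Output: "REEWWWWWWWL"
Token 8: literal('Q'). Output: "REEWWWWWWWLQ"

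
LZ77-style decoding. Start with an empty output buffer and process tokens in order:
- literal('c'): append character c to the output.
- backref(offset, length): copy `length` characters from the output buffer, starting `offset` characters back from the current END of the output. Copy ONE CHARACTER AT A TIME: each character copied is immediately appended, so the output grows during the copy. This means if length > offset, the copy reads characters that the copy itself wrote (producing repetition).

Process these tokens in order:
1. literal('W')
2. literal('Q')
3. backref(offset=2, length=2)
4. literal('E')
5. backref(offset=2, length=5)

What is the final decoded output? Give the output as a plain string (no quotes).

Answer: WQWQEQEQEQ

Derivation:
Token 1: literal('W'). Output: "W"
Token 2: literal('Q'). Output: "WQ"
Token 3: backref(off=2, len=2). Copied 'WQ' from pos 0. Output: "WQWQ"
Token 4: literal('E'). Output: "WQWQE"
Token 5: backref(off=2, len=5) (overlapping!). Copied 'QEQEQ' from pos 3. Output: "WQWQEQEQEQ"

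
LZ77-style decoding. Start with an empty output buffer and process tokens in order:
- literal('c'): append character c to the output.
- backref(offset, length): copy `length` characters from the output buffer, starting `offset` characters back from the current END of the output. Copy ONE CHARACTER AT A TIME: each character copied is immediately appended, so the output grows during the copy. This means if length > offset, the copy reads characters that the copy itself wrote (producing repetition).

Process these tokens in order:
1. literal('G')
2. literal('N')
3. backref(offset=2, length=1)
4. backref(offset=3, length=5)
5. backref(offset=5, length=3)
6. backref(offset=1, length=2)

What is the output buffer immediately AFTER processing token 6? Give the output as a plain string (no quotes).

Answer: GNGGNGGNGNGGG

Derivation:
Token 1: literal('G'). Output: "G"
Token 2: literal('N'). Output: "GN"
Token 3: backref(off=2, len=1). Copied 'G' from pos 0. Output: "GNG"
Token 4: backref(off=3, len=5) (overlapping!). Copied 'GNGGN' from pos 0. Output: "GNGGNGGN"
Token 5: backref(off=5, len=3). Copied 'GNG' from pos 3. Output: "GNGGNGGNGNG"
Token 6: backref(off=1, len=2) (overlapping!). Copied 'GG' from pos 10. Output: "GNGGNGGNGNGGG"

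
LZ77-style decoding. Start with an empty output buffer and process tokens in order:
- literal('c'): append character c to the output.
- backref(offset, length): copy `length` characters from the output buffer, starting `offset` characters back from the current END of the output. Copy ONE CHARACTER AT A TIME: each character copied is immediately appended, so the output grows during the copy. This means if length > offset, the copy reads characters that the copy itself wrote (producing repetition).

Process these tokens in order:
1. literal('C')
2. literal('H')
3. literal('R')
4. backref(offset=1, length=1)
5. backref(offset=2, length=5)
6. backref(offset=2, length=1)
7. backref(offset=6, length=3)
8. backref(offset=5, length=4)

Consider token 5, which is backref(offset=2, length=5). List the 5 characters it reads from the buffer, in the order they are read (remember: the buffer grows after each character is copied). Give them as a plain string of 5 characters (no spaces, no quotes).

Answer: RRRRR

Derivation:
Token 1: literal('C'). Output: "C"
Token 2: literal('H'). Output: "CH"
Token 3: literal('R'). Output: "CHR"
Token 4: backref(off=1, len=1). Copied 'R' from pos 2. Output: "CHRR"
Token 5: backref(off=2, len=5). Buffer before: "CHRR" (len 4)
  byte 1: read out[2]='R', append. Buffer now: "CHRRR"
  byte 2: read out[3]='R', append. Buffer now: "CHRRRR"
  byte 3: read out[4]='R', append. Buffer now: "CHRRRRR"
  byte 4: read out[5]='R', append. Buffer now: "CHRRRRRR"
  byte 5: read out[6]='R', append. Buffer now: "CHRRRRRRR"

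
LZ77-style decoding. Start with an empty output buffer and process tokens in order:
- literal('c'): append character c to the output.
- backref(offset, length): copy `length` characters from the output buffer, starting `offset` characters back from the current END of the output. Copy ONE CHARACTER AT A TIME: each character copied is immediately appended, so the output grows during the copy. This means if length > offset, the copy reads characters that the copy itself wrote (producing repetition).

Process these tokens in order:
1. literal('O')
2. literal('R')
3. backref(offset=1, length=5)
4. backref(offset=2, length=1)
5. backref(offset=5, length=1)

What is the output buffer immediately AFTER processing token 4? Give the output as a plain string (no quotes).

Token 1: literal('O'). Output: "O"
Token 2: literal('R'). Output: "OR"
Token 3: backref(off=1, len=5) (overlapping!). Copied 'RRRRR' from pos 1. Output: "ORRRRRR"
Token 4: backref(off=2, len=1). Copied 'R' from pos 5. Output: "ORRRRRRR"

Answer: ORRRRRRR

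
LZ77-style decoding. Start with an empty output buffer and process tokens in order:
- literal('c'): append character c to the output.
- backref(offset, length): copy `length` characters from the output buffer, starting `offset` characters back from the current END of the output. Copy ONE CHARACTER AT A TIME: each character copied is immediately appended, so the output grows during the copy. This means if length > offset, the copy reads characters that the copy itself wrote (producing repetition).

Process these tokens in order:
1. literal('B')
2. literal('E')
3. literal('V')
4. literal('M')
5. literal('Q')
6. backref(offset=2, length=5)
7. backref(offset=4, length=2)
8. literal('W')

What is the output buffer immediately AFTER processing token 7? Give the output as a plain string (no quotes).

Token 1: literal('B'). Output: "B"
Token 2: literal('E'). Output: "BE"
Token 3: literal('V'). Output: "BEV"
Token 4: literal('M'). Output: "BEVM"
Token 5: literal('Q'). Output: "BEVMQ"
Token 6: backref(off=2, len=5) (overlapping!). Copied 'MQMQM' from pos 3. Output: "BEVMQMQMQM"
Token 7: backref(off=4, len=2). Copied 'QM' from pos 6. Output: "BEVMQMQMQMQM"

Answer: BEVMQMQMQMQM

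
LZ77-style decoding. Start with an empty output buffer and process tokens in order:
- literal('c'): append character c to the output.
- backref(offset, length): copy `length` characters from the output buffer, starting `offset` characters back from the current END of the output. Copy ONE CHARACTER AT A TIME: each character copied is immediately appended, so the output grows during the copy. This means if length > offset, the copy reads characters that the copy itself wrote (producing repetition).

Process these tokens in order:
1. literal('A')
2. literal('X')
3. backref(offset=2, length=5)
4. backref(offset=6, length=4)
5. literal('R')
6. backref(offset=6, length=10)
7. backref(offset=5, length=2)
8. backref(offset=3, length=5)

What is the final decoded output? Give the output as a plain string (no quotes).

Token 1: literal('A'). Output: "A"
Token 2: literal('X'). Output: "AX"
Token 3: backref(off=2, len=5) (overlapping!). Copied 'AXAXA' from pos 0. Output: "AXAXAXA"
Token 4: backref(off=6, len=4). Copied 'XAXA' from pos 1. Output: "AXAXAXAXAXA"
Token 5: literal('R'). Output: "AXAXAXAXAXAR"
Token 6: backref(off=6, len=10) (overlapping!). Copied 'AXAXARAXAX' from pos 6. Output: "AXAXAXAXAXARAXAXARAXAX"
Token 7: backref(off=5, len=2). Copied 'RA' from pos 17. Output: "AXAXAXAXAXARAXAXARAXAXRA"
Token 8: backref(off=3, len=5) (overlapping!). Copied 'XRAXR' from pos 21. Output: "AXAXAXAXAXARAXAXARAXAXRAXRAXR"

Answer: AXAXAXAXAXARAXAXARAXAXRAXRAXR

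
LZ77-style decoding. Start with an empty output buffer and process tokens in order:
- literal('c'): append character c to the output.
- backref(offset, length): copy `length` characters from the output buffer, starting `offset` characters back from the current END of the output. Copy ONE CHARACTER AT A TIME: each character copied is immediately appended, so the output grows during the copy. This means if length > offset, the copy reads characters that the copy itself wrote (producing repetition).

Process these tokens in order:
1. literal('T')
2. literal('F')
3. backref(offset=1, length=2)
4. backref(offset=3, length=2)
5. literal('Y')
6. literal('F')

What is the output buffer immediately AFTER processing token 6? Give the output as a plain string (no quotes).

Token 1: literal('T'). Output: "T"
Token 2: literal('F'). Output: "TF"
Token 3: backref(off=1, len=2) (overlapping!). Copied 'FF' from pos 1. Output: "TFFF"
Token 4: backref(off=3, len=2). Copied 'FF' from pos 1. Output: "TFFFFF"
Token 5: literal('Y'). Output: "TFFFFFY"
Token 6: literal('F'). Output: "TFFFFFYF"

Answer: TFFFFFYF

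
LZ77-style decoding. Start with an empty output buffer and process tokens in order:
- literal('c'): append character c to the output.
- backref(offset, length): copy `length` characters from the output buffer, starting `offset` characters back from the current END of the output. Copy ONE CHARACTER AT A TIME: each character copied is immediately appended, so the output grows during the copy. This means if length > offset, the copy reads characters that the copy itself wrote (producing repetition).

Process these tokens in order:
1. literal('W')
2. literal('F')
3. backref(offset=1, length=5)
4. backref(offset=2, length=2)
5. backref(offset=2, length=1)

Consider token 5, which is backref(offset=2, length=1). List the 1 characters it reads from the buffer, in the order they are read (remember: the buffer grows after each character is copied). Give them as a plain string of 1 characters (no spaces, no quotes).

Token 1: literal('W'). Output: "W"
Token 2: literal('F'). Output: "WF"
Token 3: backref(off=1, len=5) (overlapping!). Copied 'FFFFF' from pos 1. Output: "WFFFFFF"
Token 4: backref(off=2, len=2). Copied 'FF' from pos 5. Output: "WFFFFFFFF"
Token 5: backref(off=2, len=1). Buffer before: "WFFFFFFFF" (len 9)
  byte 1: read out[7]='F', append. Buffer now: "WFFFFFFFFF"

Answer: F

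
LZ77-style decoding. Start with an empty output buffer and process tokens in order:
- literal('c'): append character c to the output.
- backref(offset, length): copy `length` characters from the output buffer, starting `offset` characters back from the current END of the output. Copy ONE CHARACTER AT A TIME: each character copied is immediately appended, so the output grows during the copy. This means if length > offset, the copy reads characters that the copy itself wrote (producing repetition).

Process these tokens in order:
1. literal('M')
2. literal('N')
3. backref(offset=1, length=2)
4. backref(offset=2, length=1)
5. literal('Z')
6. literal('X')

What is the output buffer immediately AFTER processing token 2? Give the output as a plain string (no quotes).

Token 1: literal('M'). Output: "M"
Token 2: literal('N'). Output: "MN"

Answer: MN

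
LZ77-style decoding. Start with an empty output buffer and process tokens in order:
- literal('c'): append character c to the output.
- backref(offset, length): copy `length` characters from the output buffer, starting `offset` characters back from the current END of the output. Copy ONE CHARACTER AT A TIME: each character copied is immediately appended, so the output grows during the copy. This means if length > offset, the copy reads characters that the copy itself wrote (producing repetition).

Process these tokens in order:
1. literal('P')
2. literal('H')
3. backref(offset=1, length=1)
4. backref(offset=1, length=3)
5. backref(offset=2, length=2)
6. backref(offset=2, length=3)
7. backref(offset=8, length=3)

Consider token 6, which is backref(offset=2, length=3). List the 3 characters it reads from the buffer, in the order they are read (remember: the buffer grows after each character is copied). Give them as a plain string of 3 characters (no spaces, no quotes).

Answer: HHH

Derivation:
Token 1: literal('P'). Output: "P"
Token 2: literal('H'). Output: "PH"
Token 3: backref(off=1, len=1). Copied 'H' from pos 1. Output: "PHH"
Token 4: backref(off=1, len=3) (overlapping!). Copied 'HHH' from pos 2. Output: "PHHHHH"
Token 5: backref(off=2, len=2). Copied 'HH' from pos 4. Output: "PHHHHHHH"
Token 6: backref(off=2, len=3). Buffer before: "PHHHHHHH" (len 8)
  byte 1: read out[6]='H', append. Buffer now: "PHHHHHHHH"
  byte 2: read out[7]='H', append. Buffer now: "PHHHHHHHHH"
  byte 3: read out[8]='H', append. Buffer now: "PHHHHHHHHHH"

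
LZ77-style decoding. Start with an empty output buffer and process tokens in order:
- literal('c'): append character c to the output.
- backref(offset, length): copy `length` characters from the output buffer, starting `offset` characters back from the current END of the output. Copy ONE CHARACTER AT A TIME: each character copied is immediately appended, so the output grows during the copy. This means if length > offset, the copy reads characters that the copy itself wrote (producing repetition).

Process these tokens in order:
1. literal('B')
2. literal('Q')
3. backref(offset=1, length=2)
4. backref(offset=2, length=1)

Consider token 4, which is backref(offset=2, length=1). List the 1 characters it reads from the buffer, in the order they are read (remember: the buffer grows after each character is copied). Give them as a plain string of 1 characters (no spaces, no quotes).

Token 1: literal('B'). Output: "B"
Token 2: literal('Q'). Output: "BQ"
Token 3: backref(off=1, len=2) (overlapping!). Copied 'QQ' from pos 1. Output: "BQQQ"
Token 4: backref(off=2, len=1). Buffer before: "BQQQ" (len 4)
  byte 1: read out[2]='Q', append. Buffer now: "BQQQQ"

Answer: Q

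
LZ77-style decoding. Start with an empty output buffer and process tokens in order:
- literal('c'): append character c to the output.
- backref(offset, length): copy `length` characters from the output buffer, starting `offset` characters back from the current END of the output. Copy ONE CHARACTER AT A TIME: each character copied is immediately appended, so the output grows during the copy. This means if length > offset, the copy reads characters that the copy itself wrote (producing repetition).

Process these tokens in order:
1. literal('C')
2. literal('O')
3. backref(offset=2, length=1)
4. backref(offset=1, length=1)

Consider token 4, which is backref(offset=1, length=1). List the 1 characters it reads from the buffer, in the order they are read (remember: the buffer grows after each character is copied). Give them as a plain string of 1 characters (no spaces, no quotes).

Token 1: literal('C'). Output: "C"
Token 2: literal('O'). Output: "CO"
Token 3: backref(off=2, len=1). Copied 'C' from pos 0. Output: "COC"
Token 4: backref(off=1, len=1). Buffer before: "COC" (len 3)
  byte 1: read out[2]='C', append. Buffer now: "COCC"

Answer: C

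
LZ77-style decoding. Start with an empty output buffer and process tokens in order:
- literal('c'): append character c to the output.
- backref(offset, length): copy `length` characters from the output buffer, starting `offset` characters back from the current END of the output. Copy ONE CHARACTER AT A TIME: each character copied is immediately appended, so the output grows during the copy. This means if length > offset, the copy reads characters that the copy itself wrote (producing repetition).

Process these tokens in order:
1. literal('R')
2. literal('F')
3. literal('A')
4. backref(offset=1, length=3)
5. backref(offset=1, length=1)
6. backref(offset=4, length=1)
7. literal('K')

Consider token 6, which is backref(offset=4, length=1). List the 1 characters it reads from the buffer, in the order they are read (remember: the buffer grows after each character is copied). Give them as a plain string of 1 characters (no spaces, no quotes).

Answer: A

Derivation:
Token 1: literal('R'). Output: "R"
Token 2: literal('F'). Output: "RF"
Token 3: literal('A'). Output: "RFA"
Token 4: backref(off=1, len=3) (overlapping!). Copied 'AAA' from pos 2. Output: "RFAAAA"
Token 5: backref(off=1, len=1). Copied 'A' from pos 5. Output: "RFAAAAA"
Token 6: backref(off=4, len=1). Buffer before: "RFAAAAA" (len 7)
  byte 1: read out[3]='A', append. Buffer now: "RFAAAAAA"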